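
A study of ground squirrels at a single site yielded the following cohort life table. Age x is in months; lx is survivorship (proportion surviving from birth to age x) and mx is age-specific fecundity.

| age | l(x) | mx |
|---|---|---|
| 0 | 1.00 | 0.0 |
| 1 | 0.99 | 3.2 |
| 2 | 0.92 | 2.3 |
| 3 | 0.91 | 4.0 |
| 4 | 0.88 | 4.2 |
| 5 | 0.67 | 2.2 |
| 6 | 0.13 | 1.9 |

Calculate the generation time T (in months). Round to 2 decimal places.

2.93

lx·mx: 0, 3.168, 2.116, 3.64, 3.696, 1.474, 0.247 → R0 = 14.341
x·lx·mx: 0, 3.168, 4.232, 10.92, 14.784, 7.37, 1.482 → Σ = 41.956
T = 41.956 / 14.341 = 2.925598… → 2.93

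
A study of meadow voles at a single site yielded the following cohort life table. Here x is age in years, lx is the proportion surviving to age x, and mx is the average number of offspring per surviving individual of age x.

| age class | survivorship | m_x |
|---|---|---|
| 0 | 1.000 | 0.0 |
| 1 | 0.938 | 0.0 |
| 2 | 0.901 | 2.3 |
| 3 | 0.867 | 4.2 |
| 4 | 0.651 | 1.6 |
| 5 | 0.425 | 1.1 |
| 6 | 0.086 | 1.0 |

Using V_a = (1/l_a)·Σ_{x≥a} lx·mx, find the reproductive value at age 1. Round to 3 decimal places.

lx·mx for x ≥ 1: 0, 2.0723, 3.6414, 1.0416, 0.4675, 0.086 → sum = 7.3088
V_1 = 7.3088 / l_1 = 7.3088 / 0.938 = 7.791898… → 7.792

7.792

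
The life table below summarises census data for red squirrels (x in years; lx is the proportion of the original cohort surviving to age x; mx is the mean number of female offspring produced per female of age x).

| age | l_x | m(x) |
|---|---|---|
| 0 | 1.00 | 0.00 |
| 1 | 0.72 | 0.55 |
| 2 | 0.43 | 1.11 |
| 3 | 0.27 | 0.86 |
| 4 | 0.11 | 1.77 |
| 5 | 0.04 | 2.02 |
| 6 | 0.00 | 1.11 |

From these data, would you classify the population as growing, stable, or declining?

growing

R0 = Σ lx·mx = 0 + 0.396 + 0.4773 + 0.2322 + 0.1947 + 0.0808 + 0 = 1.381
R0 > 1, so the population is growing.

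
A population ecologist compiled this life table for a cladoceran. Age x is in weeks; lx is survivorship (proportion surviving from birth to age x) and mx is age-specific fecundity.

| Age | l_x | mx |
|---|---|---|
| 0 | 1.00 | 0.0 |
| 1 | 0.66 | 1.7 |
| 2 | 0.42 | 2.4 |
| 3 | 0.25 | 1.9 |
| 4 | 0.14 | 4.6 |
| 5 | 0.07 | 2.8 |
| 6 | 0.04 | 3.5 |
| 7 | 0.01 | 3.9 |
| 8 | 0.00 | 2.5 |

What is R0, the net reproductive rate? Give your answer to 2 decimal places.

lx·mx by age: 0, 1.122, 1.008, 0.475, 0.644, 0.196, 0.14, 0.039, 0
R0 = Σ lx·mx = 3.624 → 3.62

3.62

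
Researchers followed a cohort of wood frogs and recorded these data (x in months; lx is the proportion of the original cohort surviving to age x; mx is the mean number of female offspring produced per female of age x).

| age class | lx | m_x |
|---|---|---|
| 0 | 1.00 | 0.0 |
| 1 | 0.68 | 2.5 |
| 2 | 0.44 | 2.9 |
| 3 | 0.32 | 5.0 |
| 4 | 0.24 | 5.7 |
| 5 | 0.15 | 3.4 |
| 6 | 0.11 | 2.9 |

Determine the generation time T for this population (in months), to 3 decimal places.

2.803

lx·mx: 0, 1.7, 1.276, 1.6, 1.368, 0.51, 0.319 → R0 = 6.773
x·lx·mx: 0, 1.7, 2.552, 4.8, 5.472, 2.55, 1.914 → Σ = 18.988
T = 18.988 / 6.773 = 2.803484… → 2.803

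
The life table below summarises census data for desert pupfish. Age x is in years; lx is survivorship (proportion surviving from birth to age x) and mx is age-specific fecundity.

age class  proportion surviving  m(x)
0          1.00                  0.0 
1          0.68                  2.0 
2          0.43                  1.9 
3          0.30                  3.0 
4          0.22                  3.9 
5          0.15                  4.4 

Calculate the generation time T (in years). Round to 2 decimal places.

2.70

lx·mx: 0, 1.36, 0.817, 0.9, 0.858, 0.66 → R0 = 4.595
x·lx·mx: 0, 1.36, 1.634, 2.7, 3.432, 3.3 → Σ = 12.426
T = 12.426 / 4.595 = 2.704244… → 2.70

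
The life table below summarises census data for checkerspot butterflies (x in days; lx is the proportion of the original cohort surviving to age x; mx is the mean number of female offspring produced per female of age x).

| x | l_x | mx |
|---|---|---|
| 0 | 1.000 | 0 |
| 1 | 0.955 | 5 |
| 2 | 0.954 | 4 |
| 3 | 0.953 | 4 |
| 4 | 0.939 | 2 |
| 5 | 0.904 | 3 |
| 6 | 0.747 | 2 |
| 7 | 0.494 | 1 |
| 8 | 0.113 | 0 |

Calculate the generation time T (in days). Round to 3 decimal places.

3.021

lx·mx: 0, 4.775, 3.816, 3.812, 1.878, 2.712, 1.494, 0.494, 0 → R0 = 18.981
x·lx·mx: 0, 4.775, 7.632, 11.436, 7.512, 13.56, 8.964, 3.458, 0 → Σ = 57.337
T = 57.337 / 18.981 = 3.020758… → 3.021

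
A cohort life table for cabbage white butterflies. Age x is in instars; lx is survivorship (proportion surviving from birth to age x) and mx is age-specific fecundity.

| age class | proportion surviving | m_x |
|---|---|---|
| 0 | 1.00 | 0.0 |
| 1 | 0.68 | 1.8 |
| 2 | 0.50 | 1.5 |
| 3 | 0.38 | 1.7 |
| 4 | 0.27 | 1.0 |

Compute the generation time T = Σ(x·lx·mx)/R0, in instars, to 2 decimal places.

1.99

lx·mx: 0, 1.224, 0.75, 0.646, 0.27 → R0 = 2.89
x·lx·mx: 0, 1.224, 1.5, 1.938, 1.08 → Σ = 5.742
T = 5.742 / 2.89 = 1.986851… → 1.99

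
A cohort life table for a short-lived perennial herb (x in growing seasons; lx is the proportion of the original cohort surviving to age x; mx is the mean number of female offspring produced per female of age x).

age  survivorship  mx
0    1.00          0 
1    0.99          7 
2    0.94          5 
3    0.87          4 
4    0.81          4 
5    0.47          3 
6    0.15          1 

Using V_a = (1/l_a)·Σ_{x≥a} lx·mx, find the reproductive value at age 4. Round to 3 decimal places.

lx·mx for x ≥ 4: 3.24, 1.41, 0.15 → sum = 4.8
V_4 = 4.8 / l_4 = 4.8 / 0.81 = 5.925926… → 5.926

5.926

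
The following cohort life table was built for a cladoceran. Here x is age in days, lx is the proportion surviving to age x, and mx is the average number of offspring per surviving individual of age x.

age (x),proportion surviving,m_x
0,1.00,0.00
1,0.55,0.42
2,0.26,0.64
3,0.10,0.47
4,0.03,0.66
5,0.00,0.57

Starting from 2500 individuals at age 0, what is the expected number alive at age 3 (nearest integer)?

250

Expected survivors = N0 · l_3 = 2500 × 0.10 = 250 → 250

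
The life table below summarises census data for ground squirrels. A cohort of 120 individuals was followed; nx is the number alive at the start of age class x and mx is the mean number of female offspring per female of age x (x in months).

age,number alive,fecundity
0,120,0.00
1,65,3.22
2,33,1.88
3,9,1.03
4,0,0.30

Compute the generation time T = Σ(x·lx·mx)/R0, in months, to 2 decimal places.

lx = nx/n0 = nx/120: 1, 0.54167…, 0.275, 0.075, 0
lx·mx: 0, 1.744167…, 0.517, 0.07725, 0 → R0 = 2.338417…
x·lx·mx: 0, 1.744167…, 1.034, 0.23175, 0 → Σ = 3.009917…
T = 3.009917… / 2.338417… = 1.28716… → 1.29

1.29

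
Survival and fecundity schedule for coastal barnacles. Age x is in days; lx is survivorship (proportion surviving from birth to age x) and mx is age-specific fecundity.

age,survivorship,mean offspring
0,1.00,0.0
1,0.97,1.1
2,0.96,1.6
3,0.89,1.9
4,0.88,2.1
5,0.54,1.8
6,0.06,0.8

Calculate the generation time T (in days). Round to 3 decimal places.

lx·mx: 0, 1.067, 1.536, 1.691, 1.848, 0.972, 0.048 → R0 = 7.162
x·lx·mx: 0, 1.067, 3.072, 5.073, 7.392, 4.86, 0.288 → Σ = 21.752
T = 21.752 / 7.162 = 3.03714… → 3.037

3.037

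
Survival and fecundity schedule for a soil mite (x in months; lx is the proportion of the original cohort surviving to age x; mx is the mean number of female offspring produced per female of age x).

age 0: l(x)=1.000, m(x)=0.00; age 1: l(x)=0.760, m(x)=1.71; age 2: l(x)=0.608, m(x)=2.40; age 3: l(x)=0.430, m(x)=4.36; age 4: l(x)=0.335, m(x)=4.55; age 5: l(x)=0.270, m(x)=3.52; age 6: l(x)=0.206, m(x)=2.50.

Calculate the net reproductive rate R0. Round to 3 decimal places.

lx·mx by age: 0, 1.2996, 1.4592, 1.8748, 1.52425, 0.9504, 0.515
R0 = Σ lx·mx = 7.62325 → 7.623

7.623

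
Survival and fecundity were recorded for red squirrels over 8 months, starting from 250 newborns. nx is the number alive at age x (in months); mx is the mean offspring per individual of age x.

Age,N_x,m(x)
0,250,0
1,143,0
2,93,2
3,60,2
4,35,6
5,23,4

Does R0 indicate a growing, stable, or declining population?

growing

lx = nx/n0 = nx/250: 1, 0.572, 0.372, 0.24, 0.14, 0.092
R0 = Σ lx·mx = 0 + 0 + 0.744 + 0.48 + 0.84 + 0.368 = 2.432
R0 > 1, so the population is growing.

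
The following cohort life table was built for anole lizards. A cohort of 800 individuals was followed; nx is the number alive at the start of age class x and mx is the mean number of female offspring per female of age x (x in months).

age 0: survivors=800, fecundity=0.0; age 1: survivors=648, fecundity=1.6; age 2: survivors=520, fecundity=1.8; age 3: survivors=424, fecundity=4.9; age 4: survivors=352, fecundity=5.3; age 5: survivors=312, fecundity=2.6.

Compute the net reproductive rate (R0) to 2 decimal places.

8.41

lx = nx/n0 = nx/800: 1, 0.81, 0.65, 0.53, 0.44, 0.39
lx·mx by age: 0, 1.296, 1.17, 2.597, 2.332, 1.014
R0 = Σ lx·mx = 8.409 → 8.41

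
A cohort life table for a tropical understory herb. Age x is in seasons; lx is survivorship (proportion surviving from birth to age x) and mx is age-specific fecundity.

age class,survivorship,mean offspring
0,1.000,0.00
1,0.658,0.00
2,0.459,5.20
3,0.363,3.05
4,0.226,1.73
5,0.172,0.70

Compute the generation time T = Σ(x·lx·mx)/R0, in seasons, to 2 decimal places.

lx·mx: 0, 0, 2.3868, 1.10715, 0.39098, 0.1204 → R0 = 4.00533
x·lx·mx: 0, 0, 4.7736, 3.32145, 1.56392, 0.602 → Σ = 10.26097
T = 10.26097 / 4.00533 = 2.561829… → 2.56

2.56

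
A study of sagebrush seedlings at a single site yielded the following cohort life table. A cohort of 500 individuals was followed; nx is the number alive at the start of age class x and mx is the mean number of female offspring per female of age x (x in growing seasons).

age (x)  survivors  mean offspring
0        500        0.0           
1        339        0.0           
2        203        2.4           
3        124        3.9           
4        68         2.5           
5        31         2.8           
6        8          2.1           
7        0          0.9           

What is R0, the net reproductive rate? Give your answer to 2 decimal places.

2.49

lx = nx/n0 = nx/500: 1, 0.678, 0.406, 0.248, 0.136, 0.062, 0.016, 0
lx·mx by age: 0, 0, 0.9744, 0.9672, 0.34, 0.1736, 0.0336, 0
R0 = Σ lx·mx = 2.4888 → 2.49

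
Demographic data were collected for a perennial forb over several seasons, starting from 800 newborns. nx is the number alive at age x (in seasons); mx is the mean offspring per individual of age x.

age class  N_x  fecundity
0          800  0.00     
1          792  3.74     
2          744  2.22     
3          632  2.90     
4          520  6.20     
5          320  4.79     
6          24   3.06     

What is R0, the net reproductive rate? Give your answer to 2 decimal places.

lx = nx/n0 = nx/800: 1, 0.99, 0.93, 0.79, 0.65, 0.4, 0.03
lx·mx by age: 0, 3.7026, 2.0646, 2.291, 4.03, 1.916, 0.0918
R0 = Σ lx·mx = 14.096 → 14.10

14.10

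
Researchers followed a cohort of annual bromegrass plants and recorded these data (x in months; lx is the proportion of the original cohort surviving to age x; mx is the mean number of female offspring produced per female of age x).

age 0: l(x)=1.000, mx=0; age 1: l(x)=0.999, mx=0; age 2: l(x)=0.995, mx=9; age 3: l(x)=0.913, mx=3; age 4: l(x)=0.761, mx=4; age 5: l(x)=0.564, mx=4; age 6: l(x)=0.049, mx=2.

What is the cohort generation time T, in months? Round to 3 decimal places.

lx·mx: 0, 0, 8.955, 2.739, 3.044, 2.256, 0.098 → R0 = 17.092
x·lx·mx: 0, 0, 17.91, 8.217, 12.176, 11.28, 0.588 → Σ = 50.171
T = 50.171 / 17.092 = 2.93535… → 2.935

2.935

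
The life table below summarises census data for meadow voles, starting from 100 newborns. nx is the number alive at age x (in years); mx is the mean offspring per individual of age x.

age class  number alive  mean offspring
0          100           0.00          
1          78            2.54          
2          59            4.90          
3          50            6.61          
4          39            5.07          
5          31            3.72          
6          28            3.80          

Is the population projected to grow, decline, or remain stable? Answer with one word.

lx = nx/n0 = nx/100: 1, 0.78, 0.59, 0.5, 0.39, 0.31, 0.28
R0 = Σ lx·mx = 0 + 1.9812 + 2.891 + 3.305 + 1.9773 + 1.1532 + 1.064 = 12.3717
R0 > 1, so the population is growing.

growing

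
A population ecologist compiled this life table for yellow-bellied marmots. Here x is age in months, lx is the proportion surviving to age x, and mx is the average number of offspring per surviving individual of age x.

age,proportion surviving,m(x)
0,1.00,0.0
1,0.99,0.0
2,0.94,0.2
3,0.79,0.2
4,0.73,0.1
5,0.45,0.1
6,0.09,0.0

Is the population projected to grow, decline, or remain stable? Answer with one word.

declining

R0 = Σ lx·mx = 0 + 0 + 0.188 + 0.158 + 0.073 + 0.045 + 0 = 0.464
R0 < 1, so the population is declining.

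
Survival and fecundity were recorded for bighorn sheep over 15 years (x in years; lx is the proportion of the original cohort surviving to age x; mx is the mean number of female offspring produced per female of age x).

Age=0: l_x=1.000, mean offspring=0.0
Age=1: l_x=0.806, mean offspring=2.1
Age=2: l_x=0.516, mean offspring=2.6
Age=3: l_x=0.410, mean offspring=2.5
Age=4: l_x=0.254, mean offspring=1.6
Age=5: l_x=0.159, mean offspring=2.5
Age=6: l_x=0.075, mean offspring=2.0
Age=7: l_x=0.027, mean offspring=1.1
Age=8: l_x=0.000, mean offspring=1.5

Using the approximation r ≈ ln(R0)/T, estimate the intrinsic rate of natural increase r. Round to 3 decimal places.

R0 = Σ lx·mx = 0 + 1.6926 + 1.3416 + 1.025 + 0.4064 + 0.3975 + 0.15 + 0.0297 + 0 = 5.0428
Σ x·lx·mx = 12.1718; T = 12.1718/5.0428 = 2.4137…
r ≈ ln(R0)/T = ln(5.0428)/2.4137… = 0.67032… → 0.670

0.670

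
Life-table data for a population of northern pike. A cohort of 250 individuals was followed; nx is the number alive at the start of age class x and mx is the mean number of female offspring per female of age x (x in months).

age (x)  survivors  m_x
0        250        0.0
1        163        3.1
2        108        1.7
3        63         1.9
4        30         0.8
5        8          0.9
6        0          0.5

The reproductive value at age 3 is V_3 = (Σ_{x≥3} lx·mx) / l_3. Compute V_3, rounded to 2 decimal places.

2.40

lx = nx/n0 = nx/250: 1, 0.652, 0.432, 0.252, 0.12, 0.032, 0
lx·mx for x ≥ 3: 0.4788, 0.096, 0.0288, 0 → sum = 0.6036
V_3 = 0.6036 / l_3 = 0.6036 / 0.252 = 2.395238… → 2.40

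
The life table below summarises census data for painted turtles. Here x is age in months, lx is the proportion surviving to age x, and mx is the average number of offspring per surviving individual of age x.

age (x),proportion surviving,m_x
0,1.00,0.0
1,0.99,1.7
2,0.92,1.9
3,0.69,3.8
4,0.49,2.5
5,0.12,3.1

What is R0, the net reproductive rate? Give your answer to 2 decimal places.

7.65

lx·mx by age: 0, 1.683, 1.748, 2.622, 1.225, 0.372
R0 = Σ lx·mx = 7.65 → 7.65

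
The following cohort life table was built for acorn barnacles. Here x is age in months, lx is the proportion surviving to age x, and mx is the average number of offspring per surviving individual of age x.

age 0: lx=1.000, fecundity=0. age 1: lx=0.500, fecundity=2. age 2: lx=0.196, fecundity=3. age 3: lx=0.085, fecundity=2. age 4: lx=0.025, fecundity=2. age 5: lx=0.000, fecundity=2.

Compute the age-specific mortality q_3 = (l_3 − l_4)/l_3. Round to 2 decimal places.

0.71

q_3 = (l_3 − l_4) / l_3 = (0.085 − 0.025) / 0.085
     = 0.06 / 0.085 = 0.705882… → 0.71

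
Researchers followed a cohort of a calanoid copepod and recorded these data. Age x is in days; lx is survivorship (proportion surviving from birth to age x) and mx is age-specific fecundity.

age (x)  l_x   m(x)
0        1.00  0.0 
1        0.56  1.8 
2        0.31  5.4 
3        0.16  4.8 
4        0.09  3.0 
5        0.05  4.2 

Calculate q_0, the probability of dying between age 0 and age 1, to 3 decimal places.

q_0 = (l_0 − l_1) / l_0 = (1 − 0.56) / 1
     = 0.44 / 1 = 0.44 → 0.440

0.440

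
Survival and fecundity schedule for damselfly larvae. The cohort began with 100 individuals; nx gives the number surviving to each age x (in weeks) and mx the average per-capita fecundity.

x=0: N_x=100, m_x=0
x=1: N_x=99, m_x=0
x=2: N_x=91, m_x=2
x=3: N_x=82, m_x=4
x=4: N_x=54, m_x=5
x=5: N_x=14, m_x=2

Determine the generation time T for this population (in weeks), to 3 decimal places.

3.178

lx = nx/n0 = nx/100: 1, 0.99, 0.91, 0.82, 0.54, 0.14
lx·mx: 0, 0, 1.82, 3.28, 2.7, 0.28 → R0 = 8.08
x·lx·mx: 0, 0, 3.64, 9.84, 10.8, 1.4 → Σ = 25.68
T = 25.68 / 8.08 = 3.178218… → 3.178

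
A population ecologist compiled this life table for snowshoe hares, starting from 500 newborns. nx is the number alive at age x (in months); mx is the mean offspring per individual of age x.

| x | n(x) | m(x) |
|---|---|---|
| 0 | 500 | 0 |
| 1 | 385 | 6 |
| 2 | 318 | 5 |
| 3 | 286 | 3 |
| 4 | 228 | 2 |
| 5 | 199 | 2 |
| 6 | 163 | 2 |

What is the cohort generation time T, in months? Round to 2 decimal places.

2.33

lx = nx/n0 = nx/500: 1, 0.77, 0.636, 0.572, 0.456, 0.398, 0.326
lx·mx: 0, 4.62, 3.18, 1.716, 0.912, 0.796, 0.652 → R0 = 11.876
x·lx·mx: 0, 4.62, 6.36, 5.148, 3.648, 3.98, 3.912 → Σ = 27.668
T = 27.668 / 11.876 = 2.329741… → 2.33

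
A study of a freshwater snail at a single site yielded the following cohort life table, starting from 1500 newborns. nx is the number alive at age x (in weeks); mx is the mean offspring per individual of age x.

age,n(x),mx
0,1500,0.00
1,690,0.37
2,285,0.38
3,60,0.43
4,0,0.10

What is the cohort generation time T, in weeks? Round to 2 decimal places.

1.41

lx = nx/n0 = nx/1500: 1, 0.46, 0.19, 0.04, 0
lx·mx: 0, 0.1702, 0.0722, 0.0172, 0 → R0 = 0.2596
x·lx·mx: 0, 0.1702, 0.1444, 0.0516, 0 → Σ = 0.3662
T = 0.3662 / 0.2596 = 1.410632… → 1.41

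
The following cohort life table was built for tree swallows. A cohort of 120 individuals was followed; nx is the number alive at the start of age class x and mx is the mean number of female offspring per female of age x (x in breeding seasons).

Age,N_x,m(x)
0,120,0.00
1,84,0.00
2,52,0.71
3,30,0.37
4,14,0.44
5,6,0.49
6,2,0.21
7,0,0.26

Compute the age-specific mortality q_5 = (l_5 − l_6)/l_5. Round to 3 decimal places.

lx = nx/n0 = nx/120: 1, 0.7, 0.43333…, 0.25, 0.11667…, 0.05, 0.01667…, 0
q_5 = (l_5 − l_6) / l_5 = (0.05 − 0.016667…) / 0.05
     = 0.033333… / 0.05 = 0.666667… → 0.667

0.667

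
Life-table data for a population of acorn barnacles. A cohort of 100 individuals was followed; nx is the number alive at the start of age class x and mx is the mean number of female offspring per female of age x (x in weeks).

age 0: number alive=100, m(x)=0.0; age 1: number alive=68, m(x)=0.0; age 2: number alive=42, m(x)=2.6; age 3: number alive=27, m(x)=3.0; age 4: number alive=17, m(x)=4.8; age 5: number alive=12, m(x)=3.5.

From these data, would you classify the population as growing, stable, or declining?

growing

lx = nx/n0 = nx/100: 1, 0.68, 0.42, 0.27, 0.17, 0.12
R0 = Σ lx·mx = 0 + 0 + 1.092 + 0.81 + 0.816 + 0.42 = 3.138
R0 > 1, so the population is growing.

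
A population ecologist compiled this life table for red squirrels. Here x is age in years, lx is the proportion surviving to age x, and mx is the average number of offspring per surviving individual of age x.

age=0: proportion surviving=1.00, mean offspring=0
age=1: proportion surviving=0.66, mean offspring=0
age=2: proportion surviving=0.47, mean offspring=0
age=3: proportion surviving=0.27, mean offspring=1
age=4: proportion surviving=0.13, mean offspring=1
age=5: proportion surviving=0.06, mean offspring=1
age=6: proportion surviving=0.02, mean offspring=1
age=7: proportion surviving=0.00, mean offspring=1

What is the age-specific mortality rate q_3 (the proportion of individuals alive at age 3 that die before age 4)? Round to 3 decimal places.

0.519

q_3 = (l_3 − l_4) / l_3 = (0.27 − 0.13) / 0.27
     = 0.14 / 0.27 = 0.518519… → 0.519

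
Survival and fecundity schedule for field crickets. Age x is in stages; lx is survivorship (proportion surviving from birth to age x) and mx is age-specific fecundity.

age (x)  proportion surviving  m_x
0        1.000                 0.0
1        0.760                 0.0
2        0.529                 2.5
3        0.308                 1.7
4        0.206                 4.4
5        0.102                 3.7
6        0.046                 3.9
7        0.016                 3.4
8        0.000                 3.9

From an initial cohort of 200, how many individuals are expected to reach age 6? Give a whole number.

Expected survivors = N0 · l_6 = 200 × 0.046 = 9.2 → 9

9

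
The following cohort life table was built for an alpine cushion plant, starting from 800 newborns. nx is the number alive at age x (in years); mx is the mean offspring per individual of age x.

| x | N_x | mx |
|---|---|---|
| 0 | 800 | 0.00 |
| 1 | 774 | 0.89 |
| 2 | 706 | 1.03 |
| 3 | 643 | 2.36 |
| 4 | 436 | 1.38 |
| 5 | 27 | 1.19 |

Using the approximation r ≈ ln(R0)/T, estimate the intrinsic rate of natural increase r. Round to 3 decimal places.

lx = nx/n0 = nx/800: 1, 0.9675, 0.8825, 0.80375, 0.545, 0.03375
R0 = Σ lx·mx = 0 + 0.86108… + 0.90898… + 1.89685… + 0.7521 + 0.04016… = 4.459163…
Σ x·lx·mx = 11.578788…; T = 11.578788…/4.459163… = 2.59663…
r ≈ ln(R0)/T = ln(4.459163…)/2.59663… = 0.57573… → 0.576

0.576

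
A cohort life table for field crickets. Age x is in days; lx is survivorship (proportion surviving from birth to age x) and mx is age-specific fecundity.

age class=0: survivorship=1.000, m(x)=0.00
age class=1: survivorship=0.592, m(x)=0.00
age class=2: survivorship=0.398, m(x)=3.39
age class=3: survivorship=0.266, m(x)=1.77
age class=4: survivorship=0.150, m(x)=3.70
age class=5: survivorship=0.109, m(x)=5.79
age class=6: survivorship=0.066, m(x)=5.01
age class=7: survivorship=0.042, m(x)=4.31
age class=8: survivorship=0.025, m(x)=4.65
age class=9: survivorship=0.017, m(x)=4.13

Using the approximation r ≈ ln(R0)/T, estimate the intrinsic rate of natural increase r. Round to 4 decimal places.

0.3392

R0 = Σ lx·mx = 0 + 0 + 1.34922 + 0.47082 + 0.555 + 0.63111 + 0.33066 + 0.18102 + 0.11625 + 0.07021 = 3.70429
Σ x·lx·mx = 14.29944; T = 14.29944/3.70429 = 3.86024…
r ≈ ln(R0)/T = ln(3.70429)/3.86024… = 0.339226… → 0.3392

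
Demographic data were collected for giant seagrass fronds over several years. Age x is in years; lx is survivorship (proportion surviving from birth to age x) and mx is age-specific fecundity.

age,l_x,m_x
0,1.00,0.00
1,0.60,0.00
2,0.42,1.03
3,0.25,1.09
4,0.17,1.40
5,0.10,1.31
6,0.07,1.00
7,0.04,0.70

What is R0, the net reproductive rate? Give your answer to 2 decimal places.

lx·mx by age: 0, 0, 0.4326, 0.2725, 0.238, 0.131, 0.07, 0.028
R0 = Σ lx·mx = 1.1721 → 1.17

1.17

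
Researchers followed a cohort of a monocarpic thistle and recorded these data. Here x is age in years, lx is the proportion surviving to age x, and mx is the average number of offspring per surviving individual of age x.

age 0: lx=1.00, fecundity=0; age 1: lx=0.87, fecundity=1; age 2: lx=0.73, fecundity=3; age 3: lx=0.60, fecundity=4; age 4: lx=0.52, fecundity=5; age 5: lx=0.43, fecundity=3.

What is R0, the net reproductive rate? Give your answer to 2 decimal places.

lx·mx by age: 0, 0.87, 2.19, 2.4, 2.6, 1.29
R0 = Σ lx·mx = 9.35 → 9.35

9.35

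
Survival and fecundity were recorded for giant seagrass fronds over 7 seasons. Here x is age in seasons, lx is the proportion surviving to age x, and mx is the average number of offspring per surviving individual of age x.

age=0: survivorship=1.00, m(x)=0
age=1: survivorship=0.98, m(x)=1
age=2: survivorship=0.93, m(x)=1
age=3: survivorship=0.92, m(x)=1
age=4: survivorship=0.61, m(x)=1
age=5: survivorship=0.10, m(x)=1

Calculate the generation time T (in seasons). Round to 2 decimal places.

2.41

lx·mx: 0, 0.98, 0.93, 0.92, 0.61, 0.1 → R0 = 3.54
x·lx·mx: 0, 0.98, 1.86, 2.76, 2.44, 0.5 → Σ = 8.54
T = 8.54 / 3.54 = 2.412429… → 2.41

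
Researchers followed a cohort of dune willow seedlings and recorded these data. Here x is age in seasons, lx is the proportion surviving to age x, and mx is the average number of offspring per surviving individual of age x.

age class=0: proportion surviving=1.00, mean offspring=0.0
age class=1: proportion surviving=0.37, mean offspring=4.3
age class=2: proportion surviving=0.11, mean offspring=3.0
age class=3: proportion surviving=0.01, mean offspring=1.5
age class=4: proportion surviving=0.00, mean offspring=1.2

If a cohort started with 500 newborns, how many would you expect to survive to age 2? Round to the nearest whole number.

Expected survivors = N0 · l_2 = 500 × 0.11 = 55 → 55

55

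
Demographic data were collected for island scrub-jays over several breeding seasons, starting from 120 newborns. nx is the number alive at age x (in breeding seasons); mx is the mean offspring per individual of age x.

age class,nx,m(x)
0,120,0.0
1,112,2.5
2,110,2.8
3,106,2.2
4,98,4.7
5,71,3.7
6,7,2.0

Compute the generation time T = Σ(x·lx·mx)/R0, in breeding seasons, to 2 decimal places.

3.10

lx = nx/n0 = nx/120: 1, 0.93333…, 0.91667…, 0.88333…, 0.81667…, 0.59167…, 0.05833…
lx·mx: 0, 2.333333…, 2.566667…, 1.943333…, 3.838333…, 2.189167…, 0.116667… → R0 = 12.9875…
x·lx·mx: 0, 2.333333…, 5.133333…, 5.83…, 15.353333…, 10.945833…, 0.7… → Σ = 40.295833…
T = 40.295833… / 12.9875… = 3.102663… → 3.10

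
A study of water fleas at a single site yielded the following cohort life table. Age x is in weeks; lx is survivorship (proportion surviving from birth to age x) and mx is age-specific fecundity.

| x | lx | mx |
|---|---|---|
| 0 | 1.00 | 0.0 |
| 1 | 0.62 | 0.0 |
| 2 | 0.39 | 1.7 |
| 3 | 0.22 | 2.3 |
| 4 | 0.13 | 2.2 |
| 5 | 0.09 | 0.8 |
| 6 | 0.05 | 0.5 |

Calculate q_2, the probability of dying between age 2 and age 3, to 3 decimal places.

0.436

q_2 = (l_2 − l_3) / l_2 = (0.39 − 0.22) / 0.39
     = 0.17 / 0.39 = 0.435897… → 0.436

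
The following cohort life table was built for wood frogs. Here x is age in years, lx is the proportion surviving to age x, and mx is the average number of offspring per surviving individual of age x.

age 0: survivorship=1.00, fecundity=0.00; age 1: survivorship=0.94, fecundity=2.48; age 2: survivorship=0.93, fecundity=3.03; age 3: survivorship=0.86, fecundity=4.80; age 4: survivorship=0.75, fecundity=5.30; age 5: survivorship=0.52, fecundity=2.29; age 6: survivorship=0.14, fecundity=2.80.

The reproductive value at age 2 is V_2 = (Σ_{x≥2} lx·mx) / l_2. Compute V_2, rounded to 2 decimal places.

lx·mx for x ≥ 2: 2.8179, 4.128, 3.975, 1.1908, 0.392 → sum = 12.5037
V_2 = 12.5037 / l_2 = 12.5037 / 0.93 = 13.444839… → 13.44

13.44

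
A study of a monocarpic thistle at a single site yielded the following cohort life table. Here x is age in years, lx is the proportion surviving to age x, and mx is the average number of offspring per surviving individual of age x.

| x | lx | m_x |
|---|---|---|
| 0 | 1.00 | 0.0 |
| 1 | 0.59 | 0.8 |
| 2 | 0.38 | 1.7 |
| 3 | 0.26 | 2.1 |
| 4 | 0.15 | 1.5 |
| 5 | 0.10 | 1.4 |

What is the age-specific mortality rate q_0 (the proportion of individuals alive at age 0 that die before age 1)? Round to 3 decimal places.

q_0 = (l_0 − l_1) / l_0 = (1 − 0.59) / 1
     = 0.41 / 1 = 0.41 → 0.410

0.410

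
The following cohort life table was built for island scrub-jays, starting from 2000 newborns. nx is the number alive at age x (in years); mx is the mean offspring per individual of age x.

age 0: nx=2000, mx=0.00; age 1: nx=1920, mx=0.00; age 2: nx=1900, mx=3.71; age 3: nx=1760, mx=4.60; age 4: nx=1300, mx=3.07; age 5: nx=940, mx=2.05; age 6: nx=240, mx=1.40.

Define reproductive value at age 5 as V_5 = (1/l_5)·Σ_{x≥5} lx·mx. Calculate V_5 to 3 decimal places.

lx = nx/n0 = nx/2000: 1, 0.96, 0.95, 0.88, 0.65, 0.47, 0.12
lx·mx for x ≥ 5: 0.9635, 0.168 → sum = 1.1315
V_5 = 1.1315 / l_5 = 1.1315 / 0.47 = 2.407447… → 2.407

2.407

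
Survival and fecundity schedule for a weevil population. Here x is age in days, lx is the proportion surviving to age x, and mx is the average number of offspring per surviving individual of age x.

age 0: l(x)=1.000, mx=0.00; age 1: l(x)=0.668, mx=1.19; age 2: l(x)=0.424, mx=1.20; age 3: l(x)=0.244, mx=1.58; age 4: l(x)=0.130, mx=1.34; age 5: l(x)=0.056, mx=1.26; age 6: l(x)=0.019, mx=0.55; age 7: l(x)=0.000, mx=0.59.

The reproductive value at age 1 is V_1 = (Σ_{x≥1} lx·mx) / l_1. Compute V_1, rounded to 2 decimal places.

lx·mx for x ≥ 1: 0.79492, 0.5088, 0.38552, 0.1742, 0.07056, 0.01045, 0 → sum = 1.94445
V_1 = 1.94445 / l_1 = 1.94445 / 0.668 = 2.910853… → 2.91

2.91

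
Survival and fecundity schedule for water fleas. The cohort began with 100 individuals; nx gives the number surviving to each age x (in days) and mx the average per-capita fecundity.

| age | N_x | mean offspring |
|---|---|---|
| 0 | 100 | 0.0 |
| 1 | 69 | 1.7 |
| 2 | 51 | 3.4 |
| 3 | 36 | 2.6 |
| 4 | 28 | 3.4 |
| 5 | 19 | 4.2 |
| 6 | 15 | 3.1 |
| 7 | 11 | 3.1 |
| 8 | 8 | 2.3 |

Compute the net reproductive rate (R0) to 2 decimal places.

6.58

lx = nx/n0 = nx/100: 1, 0.69, 0.51, 0.36, 0.28, 0.19, 0.15, 0.11, 0.08
lx·mx by age: 0, 1.173, 1.734, 0.936, 0.952, 0.798, 0.465, 0.341, 0.184
R0 = Σ lx·mx = 6.583 → 6.58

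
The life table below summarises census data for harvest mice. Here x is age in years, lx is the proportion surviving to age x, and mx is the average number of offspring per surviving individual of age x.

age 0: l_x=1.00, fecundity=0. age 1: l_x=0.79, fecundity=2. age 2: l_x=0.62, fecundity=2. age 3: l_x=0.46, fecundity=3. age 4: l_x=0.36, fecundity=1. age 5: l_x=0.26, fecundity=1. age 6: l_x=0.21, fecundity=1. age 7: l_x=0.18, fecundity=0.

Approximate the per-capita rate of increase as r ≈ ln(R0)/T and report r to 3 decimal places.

0.666

R0 = Σ lx·mx = 0 + 1.58 + 1.24 + 1.38 + 0.36 + 0.26 + 0.21 + 0 = 5.03
Σ x·lx·mx = 12.2; T = 12.2/5.03 = 2.42545…
r ≈ ln(R0)/T = ln(5.03)/2.42545… = 0.66603… → 0.666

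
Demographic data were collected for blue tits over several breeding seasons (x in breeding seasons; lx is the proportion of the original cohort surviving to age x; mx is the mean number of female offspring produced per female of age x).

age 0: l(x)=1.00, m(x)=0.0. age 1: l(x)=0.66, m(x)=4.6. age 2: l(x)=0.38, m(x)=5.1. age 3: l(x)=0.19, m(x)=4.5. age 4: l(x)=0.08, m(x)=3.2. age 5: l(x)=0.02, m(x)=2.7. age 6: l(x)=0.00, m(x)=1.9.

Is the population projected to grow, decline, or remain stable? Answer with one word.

R0 = Σ lx·mx = 0 + 3.036 + 1.938 + 0.855 + 0.256 + 0.054 + 0 = 6.139
R0 > 1, so the population is growing.

growing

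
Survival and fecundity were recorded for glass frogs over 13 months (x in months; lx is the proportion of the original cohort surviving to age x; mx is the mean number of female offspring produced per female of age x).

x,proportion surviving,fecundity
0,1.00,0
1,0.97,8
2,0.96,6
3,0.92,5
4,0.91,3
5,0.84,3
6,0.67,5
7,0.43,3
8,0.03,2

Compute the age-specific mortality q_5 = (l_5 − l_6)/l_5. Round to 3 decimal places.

0.202

q_5 = (l_5 − l_6) / l_5 = (0.84 − 0.67) / 0.84
     = 0.17 / 0.84 = 0.202381… → 0.202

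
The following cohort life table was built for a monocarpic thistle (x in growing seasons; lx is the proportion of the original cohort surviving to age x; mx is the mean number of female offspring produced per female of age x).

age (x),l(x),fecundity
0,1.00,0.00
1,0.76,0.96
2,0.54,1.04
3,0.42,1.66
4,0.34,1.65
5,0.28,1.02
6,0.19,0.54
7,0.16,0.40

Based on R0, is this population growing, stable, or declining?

R0 = Σ lx·mx = 0 + 0.7296 + 0.5616 + 0.6972 + 0.561 + 0.2856 + 0.1026 + 0.064 = 3.0016
R0 > 1, so the population is growing.

growing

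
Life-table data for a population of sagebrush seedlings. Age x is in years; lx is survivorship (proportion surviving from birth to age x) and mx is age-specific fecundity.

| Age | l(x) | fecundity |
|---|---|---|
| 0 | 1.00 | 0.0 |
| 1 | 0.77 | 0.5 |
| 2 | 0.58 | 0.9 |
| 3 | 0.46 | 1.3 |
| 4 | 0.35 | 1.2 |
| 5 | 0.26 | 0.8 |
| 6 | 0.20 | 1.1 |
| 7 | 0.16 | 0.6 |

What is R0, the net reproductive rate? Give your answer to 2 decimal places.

2.45

lx·mx by age: 0, 0.385, 0.522, 0.598, 0.42, 0.208, 0.22, 0.096
R0 = Σ lx·mx = 2.449 → 2.45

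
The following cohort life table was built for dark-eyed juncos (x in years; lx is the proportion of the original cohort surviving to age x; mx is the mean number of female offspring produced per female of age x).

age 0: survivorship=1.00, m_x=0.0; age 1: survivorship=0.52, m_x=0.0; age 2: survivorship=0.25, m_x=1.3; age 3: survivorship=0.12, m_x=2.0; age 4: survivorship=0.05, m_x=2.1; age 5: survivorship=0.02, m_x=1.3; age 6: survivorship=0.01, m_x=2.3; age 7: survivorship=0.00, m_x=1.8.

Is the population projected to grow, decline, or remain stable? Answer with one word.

R0 = Σ lx·mx = 0 + 0 + 0.325 + 0.24 + 0.105 + 0.026 + 0.023 + 0 = 0.719
R0 < 1, so the population is declining.

declining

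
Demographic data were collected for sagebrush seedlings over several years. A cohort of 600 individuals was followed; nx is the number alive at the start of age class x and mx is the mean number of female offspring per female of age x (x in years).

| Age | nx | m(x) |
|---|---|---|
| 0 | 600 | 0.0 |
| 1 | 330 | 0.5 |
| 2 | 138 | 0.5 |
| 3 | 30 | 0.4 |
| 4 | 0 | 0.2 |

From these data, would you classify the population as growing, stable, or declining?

lx = nx/n0 = nx/600: 1, 0.55, 0.23, 0.05, 0
R0 = Σ lx·mx = 0 + 0.275 + 0.115 + 0.02 + 0 = 0.41
R0 < 1, so the population is declining.

declining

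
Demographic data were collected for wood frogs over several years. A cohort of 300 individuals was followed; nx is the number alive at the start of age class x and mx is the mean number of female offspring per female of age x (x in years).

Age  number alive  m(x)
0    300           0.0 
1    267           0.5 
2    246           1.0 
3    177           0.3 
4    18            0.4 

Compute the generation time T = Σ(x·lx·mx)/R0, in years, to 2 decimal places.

1.85

lx = nx/n0 = nx/300: 1, 0.89, 0.82, 0.59, 0.06
lx·mx: 0, 0.445, 0.82, 0.177, 0.024 → R0 = 1.466
x·lx·mx: 0, 0.445, 1.64, 0.531, 0.096 → Σ = 2.712
T = 2.712 / 1.466 = 1.849932… → 1.85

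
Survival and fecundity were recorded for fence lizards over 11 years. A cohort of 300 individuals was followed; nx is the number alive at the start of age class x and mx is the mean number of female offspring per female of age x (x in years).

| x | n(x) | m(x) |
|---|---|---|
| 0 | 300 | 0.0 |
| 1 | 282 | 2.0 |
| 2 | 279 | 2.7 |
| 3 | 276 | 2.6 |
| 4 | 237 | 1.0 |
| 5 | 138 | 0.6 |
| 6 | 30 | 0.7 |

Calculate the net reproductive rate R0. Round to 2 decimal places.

lx = nx/n0 = nx/300: 1, 0.94, 0.93, 0.92, 0.79, 0.46, 0.1
lx·mx by age: 0, 1.88, 2.511, 2.392, 0.79, 0.276, 0.07
R0 = Σ lx·mx = 7.919 → 7.92

7.92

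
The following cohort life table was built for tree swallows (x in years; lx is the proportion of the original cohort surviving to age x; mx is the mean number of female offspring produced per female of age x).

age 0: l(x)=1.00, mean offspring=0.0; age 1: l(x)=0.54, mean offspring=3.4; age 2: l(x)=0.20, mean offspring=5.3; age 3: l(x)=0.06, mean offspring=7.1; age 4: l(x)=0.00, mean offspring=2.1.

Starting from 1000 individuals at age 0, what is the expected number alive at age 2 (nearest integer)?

Expected survivors = N0 · l_2 = 1000 × 0.20 = 200 → 200

200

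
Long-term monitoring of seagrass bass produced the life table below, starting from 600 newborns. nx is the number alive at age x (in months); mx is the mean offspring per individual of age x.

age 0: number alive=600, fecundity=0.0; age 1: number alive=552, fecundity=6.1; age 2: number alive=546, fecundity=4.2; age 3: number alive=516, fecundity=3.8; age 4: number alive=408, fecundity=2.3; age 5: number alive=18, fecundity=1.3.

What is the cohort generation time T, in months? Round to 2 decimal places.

lx = nx/n0 = nx/600: 1, 0.92, 0.91, 0.86, 0.68, 0.03
lx·mx: 0, 5.612, 3.822, 3.268, 1.564, 0.039 → R0 = 14.305
x·lx·mx: 0, 5.612, 7.644, 9.804, 6.256, 0.195 → Σ = 29.511
T = 29.511 / 14.305 = 2.062985… → 2.06

2.06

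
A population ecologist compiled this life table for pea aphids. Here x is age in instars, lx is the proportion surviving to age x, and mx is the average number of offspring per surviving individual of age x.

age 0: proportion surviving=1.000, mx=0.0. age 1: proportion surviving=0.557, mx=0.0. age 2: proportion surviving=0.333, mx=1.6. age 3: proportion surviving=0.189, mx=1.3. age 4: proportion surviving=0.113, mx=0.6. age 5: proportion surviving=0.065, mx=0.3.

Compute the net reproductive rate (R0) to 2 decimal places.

lx·mx by age: 0, 0, 0.5328, 0.2457, 0.0678, 0.0195
R0 = Σ lx·mx = 0.8658 → 0.87

0.87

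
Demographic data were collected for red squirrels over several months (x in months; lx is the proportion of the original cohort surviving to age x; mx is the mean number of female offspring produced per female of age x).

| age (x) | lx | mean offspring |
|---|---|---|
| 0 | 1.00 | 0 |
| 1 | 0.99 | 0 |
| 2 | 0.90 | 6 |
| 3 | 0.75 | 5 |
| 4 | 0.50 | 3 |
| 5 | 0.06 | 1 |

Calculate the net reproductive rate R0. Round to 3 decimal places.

10.710

lx·mx by age: 0, 0, 5.4, 3.75, 1.5, 0.06
R0 = Σ lx·mx = 10.71 → 10.710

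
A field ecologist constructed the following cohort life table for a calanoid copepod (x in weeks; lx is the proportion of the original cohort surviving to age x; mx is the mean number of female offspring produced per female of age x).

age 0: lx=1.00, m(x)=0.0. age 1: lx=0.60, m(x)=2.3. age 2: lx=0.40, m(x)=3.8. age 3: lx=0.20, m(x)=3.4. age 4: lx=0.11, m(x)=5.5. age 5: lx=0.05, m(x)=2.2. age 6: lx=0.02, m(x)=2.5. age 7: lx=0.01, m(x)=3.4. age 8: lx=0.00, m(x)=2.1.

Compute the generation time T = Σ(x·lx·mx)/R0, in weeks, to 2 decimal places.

lx·mx: 0, 1.38, 1.52, 0.68, 0.605, 0.11, 0.05, 0.034, 0 → R0 = 4.379
x·lx·mx: 0, 1.38, 3.04, 2.04, 2.42, 0.55, 0.3, 0.238, 0 → Σ = 9.968
T = 9.968 / 4.379 = 2.276319… → 2.28

2.28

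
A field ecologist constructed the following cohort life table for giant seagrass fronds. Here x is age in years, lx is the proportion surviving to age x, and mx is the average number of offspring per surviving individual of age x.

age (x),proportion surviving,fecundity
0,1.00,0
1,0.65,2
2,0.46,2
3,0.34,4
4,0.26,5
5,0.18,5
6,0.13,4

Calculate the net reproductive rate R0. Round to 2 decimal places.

6.30

lx·mx by age: 0, 1.3, 0.92, 1.36, 1.3, 0.9, 0.52
R0 = Σ lx·mx = 6.3 → 6.30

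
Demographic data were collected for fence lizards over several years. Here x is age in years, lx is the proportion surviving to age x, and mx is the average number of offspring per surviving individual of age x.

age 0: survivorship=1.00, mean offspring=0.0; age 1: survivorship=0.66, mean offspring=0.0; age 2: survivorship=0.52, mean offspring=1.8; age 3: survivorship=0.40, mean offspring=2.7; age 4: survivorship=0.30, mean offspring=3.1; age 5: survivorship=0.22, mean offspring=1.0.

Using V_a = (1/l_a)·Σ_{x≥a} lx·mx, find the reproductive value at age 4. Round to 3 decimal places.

3.833

lx·mx for x ≥ 4: 0.93, 0.22 → sum = 1.15
V_4 = 1.15 / l_4 = 1.15 / 0.3 = 3.833333… → 3.833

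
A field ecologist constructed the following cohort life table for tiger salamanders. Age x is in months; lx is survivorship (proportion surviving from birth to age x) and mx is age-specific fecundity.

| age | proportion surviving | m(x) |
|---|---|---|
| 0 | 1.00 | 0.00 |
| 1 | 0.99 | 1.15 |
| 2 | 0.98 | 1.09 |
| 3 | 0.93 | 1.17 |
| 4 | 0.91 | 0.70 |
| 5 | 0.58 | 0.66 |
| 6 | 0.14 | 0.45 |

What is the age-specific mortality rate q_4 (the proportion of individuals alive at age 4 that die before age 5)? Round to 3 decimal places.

q_4 = (l_4 − l_5) / l_4 = (0.91 − 0.58) / 0.91
     = 0.33 / 0.91 = 0.362637… → 0.363

0.363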